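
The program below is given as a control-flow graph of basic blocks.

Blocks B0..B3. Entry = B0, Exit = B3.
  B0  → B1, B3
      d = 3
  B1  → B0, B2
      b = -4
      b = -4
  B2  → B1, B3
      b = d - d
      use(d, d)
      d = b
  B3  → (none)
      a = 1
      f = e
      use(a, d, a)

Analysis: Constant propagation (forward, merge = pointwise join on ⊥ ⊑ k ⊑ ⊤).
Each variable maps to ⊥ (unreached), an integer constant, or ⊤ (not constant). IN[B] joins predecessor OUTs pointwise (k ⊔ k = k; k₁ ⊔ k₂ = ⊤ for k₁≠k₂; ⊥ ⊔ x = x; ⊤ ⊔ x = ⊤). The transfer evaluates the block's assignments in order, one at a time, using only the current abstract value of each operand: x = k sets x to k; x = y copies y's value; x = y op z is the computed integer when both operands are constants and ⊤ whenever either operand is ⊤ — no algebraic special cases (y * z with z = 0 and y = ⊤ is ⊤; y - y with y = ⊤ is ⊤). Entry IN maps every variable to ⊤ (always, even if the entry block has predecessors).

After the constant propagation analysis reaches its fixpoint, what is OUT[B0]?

Answer: {a: ⊤, b: ⊤, c: ⊤, d: 3, e: ⊤, f: ⊤}

Working:
Per-block solution:
  B0:  IN=(all ⊤)  OUT={d:3; rest ⊤}
  B1:  IN=(all ⊤)  OUT={b:-4; rest ⊤}
  B2:  IN={b:-4; rest ⊤}  OUT=(all ⊤)
  B3:  IN=(all ⊤)  OUT={a:1; rest ⊤}

Merge at B0 (entry node, so the boundary value (all ⊤) is joined with the incoming edge(s)): IN[B0] = (all ⊤) ⊔ OUT[B1] = {a: ⊤, b: ⊤, c: ⊤, d: ⊤, e: ⊤, f: ⊤}
Applying B0's transfer function to that IN value gives OUT[B0] (row B0 above).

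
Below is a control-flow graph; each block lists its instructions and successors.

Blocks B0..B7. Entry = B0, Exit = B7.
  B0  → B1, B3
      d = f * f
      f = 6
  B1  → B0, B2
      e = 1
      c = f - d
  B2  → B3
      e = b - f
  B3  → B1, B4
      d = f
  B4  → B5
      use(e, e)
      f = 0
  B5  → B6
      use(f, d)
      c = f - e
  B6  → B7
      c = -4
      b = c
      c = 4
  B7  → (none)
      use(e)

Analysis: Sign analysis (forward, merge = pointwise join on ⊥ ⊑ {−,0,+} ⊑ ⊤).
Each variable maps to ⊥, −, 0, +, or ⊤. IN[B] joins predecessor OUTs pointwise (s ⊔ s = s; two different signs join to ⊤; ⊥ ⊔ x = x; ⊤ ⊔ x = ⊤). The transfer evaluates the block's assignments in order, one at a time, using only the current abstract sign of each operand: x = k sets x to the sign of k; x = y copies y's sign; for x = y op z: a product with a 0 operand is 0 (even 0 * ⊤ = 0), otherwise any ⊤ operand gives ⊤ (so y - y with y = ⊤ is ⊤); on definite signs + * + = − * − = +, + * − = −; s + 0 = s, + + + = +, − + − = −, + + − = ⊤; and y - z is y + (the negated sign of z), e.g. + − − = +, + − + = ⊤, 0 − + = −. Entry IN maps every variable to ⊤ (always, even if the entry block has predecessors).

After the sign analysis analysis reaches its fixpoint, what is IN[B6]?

Per-block solution:
  B0: | IN=(all ⊤) | OUT={f:+; rest ⊤}
  B1: | IN={f:+; rest ⊤} | OUT={e:+, f:+; rest ⊤}
  B2: | IN={e:+, f:+; rest ⊤} | OUT={f:+; rest ⊤}
  B3: | IN={f:+; rest ⊤} | OUT={d:+, f:+; rest ⊤}
  B4: | IN={d:+, f:+; rest ⊤} | OUT={d:+, f:0; rest ⊤}
  B5: | IN={d:+, f:0; rest ⊤} | OUT={d:+, f:0; rest ⊤}
  B6: | IN={d:+, f:0; rest ⊤} | OUT={b:-, c:+, d:+, f:0; rest ⊤}
  B7: | IN={b:-, c:+, d:+, f:0; rest ⊤} | OUT={b:-, c:+, d:+, f:0; rest ⊤}

Merge at B6: IN[B6] = OUT[B5] = {a: ⊤, b: ⊤, c: ⊤, d: +, e: ⊤, f: 0}

Answer: {a: ⊤, b: ⊤, c: ⊤, d: +, e: ⊤, f: 0}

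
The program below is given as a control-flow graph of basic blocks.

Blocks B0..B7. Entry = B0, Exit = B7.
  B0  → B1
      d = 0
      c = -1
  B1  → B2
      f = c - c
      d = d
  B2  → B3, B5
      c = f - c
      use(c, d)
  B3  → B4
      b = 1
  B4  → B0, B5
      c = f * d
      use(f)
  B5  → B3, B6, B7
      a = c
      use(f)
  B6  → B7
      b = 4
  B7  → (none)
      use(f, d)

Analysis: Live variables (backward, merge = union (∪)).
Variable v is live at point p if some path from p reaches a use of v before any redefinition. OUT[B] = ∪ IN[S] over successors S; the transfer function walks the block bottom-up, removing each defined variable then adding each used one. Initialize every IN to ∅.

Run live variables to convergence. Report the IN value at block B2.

Answer: {c, d, f}

Derivation:
Per-block solution:
  B0:  IN={}  OUT={c, d}
  B1:  IN={c, d}  OUT={c, d, f}
  B2:  IN={c, d, f}  OUT={c, d, f}
  B3:  IN={d, f}  OUT={d, f}
  B4:  IN={d, f}  OUT={c, d, f}
  B5:  IN={c, d, f}  OUT={d, f}
  B6:  IN={d, f}  OUT={d, f}
  B7:  IN={d, f}  OUT={}

Merge at B2: OUT[B2] = IN[B3] ⊔ IN[B5] = {c, d, f}
Applying B2's transfer function to that OUT value gives IN[B2] (row B2 above).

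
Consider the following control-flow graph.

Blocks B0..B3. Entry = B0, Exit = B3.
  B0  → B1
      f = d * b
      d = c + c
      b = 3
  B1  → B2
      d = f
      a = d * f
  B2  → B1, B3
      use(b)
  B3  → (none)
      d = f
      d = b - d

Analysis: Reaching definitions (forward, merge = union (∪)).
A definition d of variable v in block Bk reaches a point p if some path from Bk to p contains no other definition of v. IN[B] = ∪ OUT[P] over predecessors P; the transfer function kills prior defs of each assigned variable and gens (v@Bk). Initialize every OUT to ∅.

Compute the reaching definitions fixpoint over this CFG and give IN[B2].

Fixpoint table:
  B0:  IN={}  OUT={b@B0, d@B0, f@B0}
  B1:  IN={a@B1, b@B0, d@B0, d@B1, f@B0}  OUT={a@B1, b@B0, d@B1, f@B0}
  B2:  IN={a@B1, b@B0, d@B1, f@B0}  OUT={a@B1, b@B0, d@B1, f@B0}
  B3:  IN={a@B1, b@B0, d@B1, f@B0}  OUT={a@B1, b@B0, d@B3, f@B0}

Merge at B2: IN[B2] = OUT[B1] = {a@B1, b@B0, d@B1, f@B0}

Answer: {a@B1, b@B0, d@B1, f@B0}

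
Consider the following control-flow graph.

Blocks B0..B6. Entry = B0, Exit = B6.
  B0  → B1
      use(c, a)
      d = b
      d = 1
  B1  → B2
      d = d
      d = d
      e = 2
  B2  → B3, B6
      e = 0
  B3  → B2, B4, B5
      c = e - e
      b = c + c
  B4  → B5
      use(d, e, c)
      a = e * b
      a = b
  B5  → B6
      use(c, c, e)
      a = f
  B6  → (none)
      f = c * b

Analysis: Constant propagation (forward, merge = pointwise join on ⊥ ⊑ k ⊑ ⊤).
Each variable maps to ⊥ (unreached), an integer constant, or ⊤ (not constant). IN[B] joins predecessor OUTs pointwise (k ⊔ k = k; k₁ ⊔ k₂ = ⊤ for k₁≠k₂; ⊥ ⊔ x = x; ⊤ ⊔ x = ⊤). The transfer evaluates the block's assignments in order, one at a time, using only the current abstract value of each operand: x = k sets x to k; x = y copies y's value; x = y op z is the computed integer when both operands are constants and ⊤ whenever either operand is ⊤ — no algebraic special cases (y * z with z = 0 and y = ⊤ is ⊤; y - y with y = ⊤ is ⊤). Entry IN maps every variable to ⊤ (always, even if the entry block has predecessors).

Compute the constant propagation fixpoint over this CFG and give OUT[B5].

Answer: {a: ⊤, b: 0, c: 0, d: 1, e: 0, f: ⊤}

Working:
Per-block solution:
  B0:  IN=(all ⊤)  OUT={d:1; rest ⊤}
  B1:  IN={d:1; rest ⊤}  OUT={d:1, e:2; rest ⊤}
  B2:  IN={d:1; rest ⊤}  OUT={d:1, e:0; rest ⊤}
  B3:  IN={d:1, e:0; rest ⊤}  OUT={b:0, c:0, d:1, e:0; rest ⊤}
  B4:  IN={b:0, c:0, d:1, e:0; rest ⊤}  OUT={a:0, b:0, c:0, d:1, e:0; rest ⊤}
  B5:  IN={b:0, c:0, d:1, e:0; rest ⊤}  OUT={b:0, c:0, d:1, e:0; rest ⊤}
  B6:  IN={d:1, e:0; rest ⊤}  OUT={d:1, e:0; rest ⊤}

Merge at B5: IN[B5] = OUT[B3] ⊔ OUT[B4] = {a: ⊤, b: 0, c: 0, d: 1, e: 0, f: ⊤}
Applying B5's transfer function to that IN value gives OUT[B5] (row B5 above).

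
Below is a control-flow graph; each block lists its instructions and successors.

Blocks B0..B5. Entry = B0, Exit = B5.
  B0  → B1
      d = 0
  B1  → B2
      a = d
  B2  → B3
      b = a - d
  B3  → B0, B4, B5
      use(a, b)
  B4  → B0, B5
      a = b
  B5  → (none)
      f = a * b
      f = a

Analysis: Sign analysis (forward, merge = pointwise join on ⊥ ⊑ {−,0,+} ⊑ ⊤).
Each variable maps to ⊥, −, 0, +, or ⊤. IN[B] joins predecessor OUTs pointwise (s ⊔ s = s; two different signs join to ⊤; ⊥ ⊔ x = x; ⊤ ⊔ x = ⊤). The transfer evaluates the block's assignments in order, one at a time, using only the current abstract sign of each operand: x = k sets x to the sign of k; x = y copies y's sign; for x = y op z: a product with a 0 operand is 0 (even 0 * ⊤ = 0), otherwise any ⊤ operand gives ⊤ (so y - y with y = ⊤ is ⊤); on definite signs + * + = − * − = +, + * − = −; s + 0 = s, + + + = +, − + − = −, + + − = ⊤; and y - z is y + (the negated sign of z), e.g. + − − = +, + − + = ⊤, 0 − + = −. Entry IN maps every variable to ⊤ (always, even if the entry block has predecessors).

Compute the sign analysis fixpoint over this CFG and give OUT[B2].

Answer: {a: 0, b: 0, c: ⊤, d: 0, e: ⊤, f: ⊤}

Trace:
Fixpoint table:
  B0:  IN=(all ⊤)  OUT={d:0; rest ⊤}
  B1:  IN={d:0; rest ⊤}  OUT={a:0, d:0; rest ⊤}
  B2:  IN={a:0, d:0; rest ⊤}  OUT={a:0, b:0, d:0; rest ⊤}
  B3:  IN={a:0, b:0, d:0; rest ⊤}  OUT={a:0, b:0, d:0; rest ⊤}
  B4:  IN={a:0, b:0, d:0; rest ⊤}  OUT={a:0, b:0, d:0; rest ⊤}
  B5:  IN={a:0, b:0, d:0; rest ⊤}  OUT={a:0, b:0, d:0, f:0; rest ⊤}

Merge at B2: IN[B2] = OUT[B1] = {a: 0, b: ⊤, c: ⊤, d: 0, e: ⊤, f: ⊤}
Applying B2's transfer function to that IN value gives OUT[B2] (row B2 above).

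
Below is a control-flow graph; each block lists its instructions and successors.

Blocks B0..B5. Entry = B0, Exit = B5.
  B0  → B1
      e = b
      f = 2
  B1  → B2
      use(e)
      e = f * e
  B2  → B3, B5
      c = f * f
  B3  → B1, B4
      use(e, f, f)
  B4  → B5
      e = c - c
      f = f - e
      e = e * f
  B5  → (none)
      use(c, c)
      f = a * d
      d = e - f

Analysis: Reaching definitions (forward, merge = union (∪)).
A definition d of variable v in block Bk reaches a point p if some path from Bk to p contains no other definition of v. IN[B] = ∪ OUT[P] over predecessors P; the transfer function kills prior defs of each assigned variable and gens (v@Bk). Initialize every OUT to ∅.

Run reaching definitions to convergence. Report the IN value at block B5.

Fixpoint table:
  B0:  IN={}  OUT={e@B0, f@B0}
  B1:  IN={c@B2, e@B0, e@B1, f@B0}  OUT={c@B2, e@B1, f@B0}
  B2:  IN={c@B2, e@B1, f@B0}  OUT={c@B2, e@B1, f@B0}
  B3:  IN={c@B2, e@B1, f@B0}  OUT={c@B2, e@B1, f@B0}
  B4:  IN={c@B2, e@B1, f@B0}  OUT={c@B2, e@B4, f@B4}
  B5:  IN={c@B2, e@B1, e@B4, f@B0, f@B4}  OUT={c@B2, d@B5, e@B1, e@B4, f@B5}

Merge at B5: IN[B5] = OUT[B2] ⊔ OUT[B4] = {c@B2, e@B1, e@B4, f@B0, f@B4}

Answer: {c@B2, e@B1, e@B4, f@B0, f@B4}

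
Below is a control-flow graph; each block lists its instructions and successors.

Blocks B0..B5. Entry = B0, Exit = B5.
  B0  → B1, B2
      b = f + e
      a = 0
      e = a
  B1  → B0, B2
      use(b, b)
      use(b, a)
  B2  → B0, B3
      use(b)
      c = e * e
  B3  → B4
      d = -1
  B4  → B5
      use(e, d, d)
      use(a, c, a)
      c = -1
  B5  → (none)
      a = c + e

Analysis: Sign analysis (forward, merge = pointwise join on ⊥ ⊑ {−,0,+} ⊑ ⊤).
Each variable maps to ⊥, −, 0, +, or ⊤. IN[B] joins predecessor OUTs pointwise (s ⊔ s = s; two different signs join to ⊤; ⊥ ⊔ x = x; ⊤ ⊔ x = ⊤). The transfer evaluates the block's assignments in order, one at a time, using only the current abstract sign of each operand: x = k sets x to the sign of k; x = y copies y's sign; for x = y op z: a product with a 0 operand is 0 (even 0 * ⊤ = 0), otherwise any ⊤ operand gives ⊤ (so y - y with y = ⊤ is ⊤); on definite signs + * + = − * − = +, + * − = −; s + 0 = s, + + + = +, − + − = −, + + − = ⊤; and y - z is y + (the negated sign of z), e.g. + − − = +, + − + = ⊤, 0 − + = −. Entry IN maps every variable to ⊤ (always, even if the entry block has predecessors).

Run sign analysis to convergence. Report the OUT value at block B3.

Answer: {a: 0, b: ⊤, c: 0, d: -, e: 0, f: ⊤}

Working:
Per-block solution:
  B0: | IN=(all ⊤) | OUT={a:0, e:0; rest ⊤}
  B1: | IN={a:0, e:0; rest ⊤} | OUT={a:0, e:0; rest ⊤}
  B2: | IN={a:0, e:0; rest ⊤} | OUT={a:0, c:0, e:0; rest ⊤}
  B3: | IN={a:0, c:0, e:0; rest ⊤} | OUT={a:0, c:0, d:-, e:0; rest ⊤}
  B4: | IN={a:0, c:0, d:-, e:0; rest ⊤} | OUT={a:0, c:-, d:-, e:0; rest ⊤}
  B5: | IN={a:0, c:-, d:-, e:0; rest ⊤} | OUT={a:-, c:-, d:-, e:0; rest ⊤}

Merge at B3: IN[B3] = OUT[B2] = {a: 0, b: ⊤, c: 0, d: ⊤, e: 0, f: ⊤}
Applying B3's transfer function to that IN value gives OUT[B3] (row B3 above).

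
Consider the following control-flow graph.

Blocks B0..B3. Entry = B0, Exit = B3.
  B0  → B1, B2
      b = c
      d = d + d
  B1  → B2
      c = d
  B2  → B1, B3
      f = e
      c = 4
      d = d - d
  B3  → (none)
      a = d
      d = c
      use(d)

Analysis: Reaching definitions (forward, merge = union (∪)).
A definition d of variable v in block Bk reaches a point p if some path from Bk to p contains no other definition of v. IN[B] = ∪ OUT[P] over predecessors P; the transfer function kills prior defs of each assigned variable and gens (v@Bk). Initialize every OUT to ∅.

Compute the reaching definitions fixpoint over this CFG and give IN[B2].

Answer: {b@B0, c@B1, d@B0, d@B2, f@B2}

Working:
Per-block solution:
  B0: | IN={} | OUT={b@B0, d@B0}
  B1: | IN={b@B0, c@B2, d@B0, d@B2, f@B2} | OUT={b@B0, c@B1, d@B0, d@B2, f@B2}
  B2: | IN={b@B0, c@B1, d@B0, d@B2, f@B2} | OUT={b@B0, c@B2, d@B2, f@B2}
  B3: | IN={b@B0, c@B2, d@B2, f@B2} | OUT={a@B3, b@B0, c@B2, d@B3, f@B2}

Merge at B2: IN[B2] = OUT[B0] ⊔ OUT[B1] = {b@B0, c@B1, d@B0, d@B2, f@B2}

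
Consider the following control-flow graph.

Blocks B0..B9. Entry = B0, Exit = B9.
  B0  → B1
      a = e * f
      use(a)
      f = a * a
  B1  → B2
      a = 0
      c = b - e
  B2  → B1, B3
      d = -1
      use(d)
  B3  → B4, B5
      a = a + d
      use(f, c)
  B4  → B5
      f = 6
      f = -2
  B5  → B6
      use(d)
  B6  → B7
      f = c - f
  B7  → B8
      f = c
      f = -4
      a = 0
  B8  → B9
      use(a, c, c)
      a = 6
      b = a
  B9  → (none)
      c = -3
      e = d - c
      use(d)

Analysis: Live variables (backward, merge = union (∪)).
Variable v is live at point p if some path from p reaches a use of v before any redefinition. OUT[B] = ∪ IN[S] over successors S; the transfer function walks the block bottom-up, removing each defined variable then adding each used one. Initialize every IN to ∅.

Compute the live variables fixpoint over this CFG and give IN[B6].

Answer: {c, d, f}

Derivation:
Converged values:
  B0:  IN={b, e, f}  OUT={b, e, f}
  B1:  IN={b, e, f}  OUT={a, b, c, e, f}
  B2:  IN={a, b, c, e, f}  OUT={a, b, c, d, e, f}
  B3:  IN={a, c, d, f}  OUT={c, d, f}
  B4:  IN={c, d}  OUT={c, d, f}
  B5:  IN={c, d, f}  OUT={c, d, f}
  B6:  IN={c, d, f}  OUT={c, d}
  B7:  IN={c, d}  OUT={a, c, d}
  B8:  IN={a, c, d}  OUT={d}
  B9:  IN={d}  OUT={}

Merge at B6: OUT[B6] = IN[B7] = {c, d}
Applying B6's transfer function to that OUT value gives IN[B6] (row B6 above).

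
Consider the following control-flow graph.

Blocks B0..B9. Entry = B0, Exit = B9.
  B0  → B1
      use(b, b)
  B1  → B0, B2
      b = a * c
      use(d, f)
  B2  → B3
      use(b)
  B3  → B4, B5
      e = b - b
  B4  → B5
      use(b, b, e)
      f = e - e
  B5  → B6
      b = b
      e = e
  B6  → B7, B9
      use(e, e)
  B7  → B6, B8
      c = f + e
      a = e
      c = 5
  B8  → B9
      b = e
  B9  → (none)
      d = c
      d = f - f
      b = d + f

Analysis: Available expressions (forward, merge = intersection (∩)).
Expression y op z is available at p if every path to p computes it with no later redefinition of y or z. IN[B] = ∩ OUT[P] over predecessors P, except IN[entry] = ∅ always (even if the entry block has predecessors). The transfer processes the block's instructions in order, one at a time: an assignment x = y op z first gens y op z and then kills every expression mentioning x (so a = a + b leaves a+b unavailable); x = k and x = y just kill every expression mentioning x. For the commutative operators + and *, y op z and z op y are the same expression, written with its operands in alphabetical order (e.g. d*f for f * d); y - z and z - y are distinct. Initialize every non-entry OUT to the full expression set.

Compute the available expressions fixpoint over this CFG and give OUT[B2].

Answer: {a*c}

Working:
Fixpoint table:
  B0:   IN={}   OUT={}
  B1:   IN={}   OUT={a*c}
  B2:   IN={a*c}   OUT={a*c}
  B3:   IN={a*c}   OUT={a*c, b-b}
  B4:   IN={a*c, b-b}   OUT={a*c, b-b, e-e}
  B5:   IN={a*c, b-b}   OUT={a*c}
  B6:   IN={}   OUT={}
  B7:   IN={}   OUT={e+f}
  B8:   IN={e+f}   OUT={e+f}
  B9:   IN={}   OUT={d+f, f-f}

Merge at B2: IN[B2] = OUT[B1] = {a*c}
Applying B2's transfer function to that IN value gives OUT[B2] (row B2 above).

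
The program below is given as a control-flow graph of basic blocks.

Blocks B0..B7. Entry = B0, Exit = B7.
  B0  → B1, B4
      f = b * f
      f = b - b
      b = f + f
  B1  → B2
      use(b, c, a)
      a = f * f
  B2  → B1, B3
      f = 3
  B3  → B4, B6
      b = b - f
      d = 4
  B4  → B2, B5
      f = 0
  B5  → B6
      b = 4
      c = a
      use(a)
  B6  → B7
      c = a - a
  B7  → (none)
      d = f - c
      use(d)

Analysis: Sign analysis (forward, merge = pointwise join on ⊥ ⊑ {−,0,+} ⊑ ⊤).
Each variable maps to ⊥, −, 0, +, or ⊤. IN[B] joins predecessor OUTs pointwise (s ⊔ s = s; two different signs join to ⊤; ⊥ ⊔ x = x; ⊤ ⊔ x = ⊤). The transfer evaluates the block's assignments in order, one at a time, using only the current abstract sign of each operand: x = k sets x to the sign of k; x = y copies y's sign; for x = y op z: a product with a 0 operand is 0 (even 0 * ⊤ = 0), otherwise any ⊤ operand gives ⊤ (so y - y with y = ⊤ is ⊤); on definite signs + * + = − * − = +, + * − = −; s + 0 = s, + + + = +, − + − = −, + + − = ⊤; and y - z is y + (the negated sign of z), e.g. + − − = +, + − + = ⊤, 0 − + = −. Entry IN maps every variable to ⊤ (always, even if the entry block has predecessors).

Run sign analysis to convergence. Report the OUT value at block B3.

Per-block solution:
  B0:  IN=(all ⊤)  OUT=(all ⊤)
  B1:  IN=(all ⊤)  OUT=(all ⊤)
  B2:  IN=(all ⊤)  OUT={f:+; rest ⊤}
  B3:  IN={f:+; rest ⊤}  OUT={d:+, f:+; rest ⊤}
  B4:  IN=(all ⊤)  OUT={f:0; rest ⊤}
  B5:  IN={f:0; rest ⊤}  OUT={b:+, f:0; rest ⊤}
  B6:  IN=(all ⊤)  OUT=(all ⊤)
  B7:  IN=(all ⊤)  OUT=(all ⊤)

Merge at B3: IN[B3] = OUT[B2] = {a: ⊤, b: ⊤, c: ⊤, d: ⊤, e: ⊤, f: +}
Applying B3's transfer function to that IN value gives OUT[B3] (row B3 above).

Answer: {a: ⊤, b: ⊤, c: ⊤, d: +, e: ⊤, f: +}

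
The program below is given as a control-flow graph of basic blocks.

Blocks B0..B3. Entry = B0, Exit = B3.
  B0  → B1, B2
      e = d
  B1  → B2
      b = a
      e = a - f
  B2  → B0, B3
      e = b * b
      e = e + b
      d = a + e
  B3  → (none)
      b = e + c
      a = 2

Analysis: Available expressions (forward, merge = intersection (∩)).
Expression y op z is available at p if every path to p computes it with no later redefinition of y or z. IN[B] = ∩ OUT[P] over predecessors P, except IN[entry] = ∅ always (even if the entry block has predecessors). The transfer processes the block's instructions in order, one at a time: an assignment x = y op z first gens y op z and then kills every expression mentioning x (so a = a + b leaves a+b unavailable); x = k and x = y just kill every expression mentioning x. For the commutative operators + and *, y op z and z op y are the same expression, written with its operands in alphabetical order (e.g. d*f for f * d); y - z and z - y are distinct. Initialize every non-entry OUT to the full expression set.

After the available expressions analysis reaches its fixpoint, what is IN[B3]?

Answer: {a+e, b*b}

Derivation:
Per-block solution:
  B0:   IN={}   OUT={}
  B1:   IN={}   OUT={a-f}
  B2:   IN={}   OUT={a+e, b*b}
  B3:   IN={a+e, b*b}   OUT={c+e}

Merge at B3: IN[B3] = OUT[B2] = {a+e, b*b}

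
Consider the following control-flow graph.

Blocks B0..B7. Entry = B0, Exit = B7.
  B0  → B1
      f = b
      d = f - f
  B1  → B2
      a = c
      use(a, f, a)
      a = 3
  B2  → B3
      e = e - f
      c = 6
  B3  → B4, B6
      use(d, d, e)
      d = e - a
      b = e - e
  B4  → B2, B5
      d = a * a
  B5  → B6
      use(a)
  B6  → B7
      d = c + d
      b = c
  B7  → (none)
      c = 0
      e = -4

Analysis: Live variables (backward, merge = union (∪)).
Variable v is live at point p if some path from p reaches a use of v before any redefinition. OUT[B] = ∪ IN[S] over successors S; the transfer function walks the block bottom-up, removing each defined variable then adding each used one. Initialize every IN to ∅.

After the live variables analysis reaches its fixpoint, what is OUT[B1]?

Answer: {a, d, e, f}

Trace:
Fixpoint table:
  B0:  IN={b, c, e}  OUT={c, d, e, f}
  B1:  IN={c, d, e, f}  OUT={a, d, e, f}
  B2:  IN={a, d, e, f}  OUT={a, c, d, e, f}
  B3:  IN={a, c, d, e, f}  OUT={a, c, d, e, f}
  B4:  IN={a, c, e, f}  OUT={a, c, d, e, f}
  B5:  IN={a, c, d}  OUT={c, d}
  B6:  IN={c, d}  OUT={}
  B7:  IN={}  OUT={}

Merge at B1: OUT[B1] = IN[B2] = {a, d, e, f}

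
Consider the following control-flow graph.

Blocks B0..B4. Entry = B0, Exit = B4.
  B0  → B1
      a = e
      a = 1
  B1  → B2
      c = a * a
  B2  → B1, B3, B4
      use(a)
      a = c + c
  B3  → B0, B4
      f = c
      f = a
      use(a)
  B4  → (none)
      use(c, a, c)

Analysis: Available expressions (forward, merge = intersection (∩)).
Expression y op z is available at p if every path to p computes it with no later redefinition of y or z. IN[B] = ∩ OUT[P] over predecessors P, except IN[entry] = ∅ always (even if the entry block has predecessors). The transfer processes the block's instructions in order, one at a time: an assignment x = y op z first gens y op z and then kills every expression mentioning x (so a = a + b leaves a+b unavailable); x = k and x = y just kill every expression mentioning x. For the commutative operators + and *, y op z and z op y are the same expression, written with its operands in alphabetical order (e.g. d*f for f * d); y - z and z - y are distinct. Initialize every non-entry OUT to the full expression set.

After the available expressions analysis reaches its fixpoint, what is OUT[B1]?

Fixpoint table:
  B0:   IN={}   OUT={}
  B1:   IN={}   OUT={a*a}
  B2:   IN={a*a}   OUT={c+c}
  B3:   IN={c+c}   OUT={c+c}
  B4:   IN={c+c}   OUT={c+c}

Merge at B1: IN[B1] = OUT[B0] ∩ OUT[B2] = {}
Applying B1's transfer function to that IN value gives OUT[B1] (row B1 above).

Answer: {a*a}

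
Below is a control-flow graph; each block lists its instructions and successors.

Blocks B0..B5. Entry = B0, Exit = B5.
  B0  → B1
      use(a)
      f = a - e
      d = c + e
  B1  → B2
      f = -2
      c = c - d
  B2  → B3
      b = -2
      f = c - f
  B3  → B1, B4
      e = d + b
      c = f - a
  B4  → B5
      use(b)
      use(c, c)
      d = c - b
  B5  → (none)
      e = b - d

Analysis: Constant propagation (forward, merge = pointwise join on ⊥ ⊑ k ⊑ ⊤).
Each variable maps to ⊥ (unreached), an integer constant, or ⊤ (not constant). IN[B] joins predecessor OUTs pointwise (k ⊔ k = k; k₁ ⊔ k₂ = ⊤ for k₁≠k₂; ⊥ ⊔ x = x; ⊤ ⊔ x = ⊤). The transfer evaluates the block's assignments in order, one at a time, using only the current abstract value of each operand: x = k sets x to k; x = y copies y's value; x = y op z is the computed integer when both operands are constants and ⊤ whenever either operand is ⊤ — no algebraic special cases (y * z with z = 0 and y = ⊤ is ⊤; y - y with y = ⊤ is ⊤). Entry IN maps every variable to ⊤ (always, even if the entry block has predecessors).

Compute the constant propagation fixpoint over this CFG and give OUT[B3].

Answer: {a: ⊤, b: -2, c: ⊤, d: ⊤, e: ⊤, f: ⊤}

Derivation:
Converged values:
  B0:  IN=(all ⊤)  OUT=(all ⊤)
  B1:  IN=(all ⊤)  OUT={f:-2; rest ⊤}
  B2:  IN={f:-2; rest ⊤}  OUT={b:-2; rest ⊤}
  B3:  IN={b:-2; rest ⊤}  OUT={b:-2; rest ⊤}
  B4:  IN={b:-2; rest ⊤}  OUT={b:-2; rest ⊤}
  B5:  IN={b:-2; rest ⊤}  OUT={b:-2; rest ⊤}

Merge at B3: IN[B3] = OUT[B2] = {a: ⊤, b: -2, c: ⊤, d: ⊤, e: ⊤, f: ⊤}
Applying B3's transfer function to that IN value gives OUT[B3] (row B3 above).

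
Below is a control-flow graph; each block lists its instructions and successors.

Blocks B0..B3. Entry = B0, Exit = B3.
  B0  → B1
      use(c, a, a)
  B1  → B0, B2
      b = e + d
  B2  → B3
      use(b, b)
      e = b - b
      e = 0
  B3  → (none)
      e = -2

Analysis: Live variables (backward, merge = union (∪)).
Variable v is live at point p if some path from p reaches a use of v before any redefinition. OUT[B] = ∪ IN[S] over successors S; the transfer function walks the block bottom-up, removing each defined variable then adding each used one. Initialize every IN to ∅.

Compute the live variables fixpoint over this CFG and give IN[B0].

Fixpoint table:
  B0:  IN={a, c, d, e}  OUT={a, c, d, e}
  B1:  IN={a, c, d, e}  OUT={a, b, c, d, e}
  B2:  IN={b}  OUT={}
  B3:  IN={}  OUT={}

Merge at B0: OUT[B0] = IN[B1] = {a, c, d, e}
Applying B0's transfer function to that OUT value gives IN[B0] (row B0 above).

Answer: {a, c, d, e}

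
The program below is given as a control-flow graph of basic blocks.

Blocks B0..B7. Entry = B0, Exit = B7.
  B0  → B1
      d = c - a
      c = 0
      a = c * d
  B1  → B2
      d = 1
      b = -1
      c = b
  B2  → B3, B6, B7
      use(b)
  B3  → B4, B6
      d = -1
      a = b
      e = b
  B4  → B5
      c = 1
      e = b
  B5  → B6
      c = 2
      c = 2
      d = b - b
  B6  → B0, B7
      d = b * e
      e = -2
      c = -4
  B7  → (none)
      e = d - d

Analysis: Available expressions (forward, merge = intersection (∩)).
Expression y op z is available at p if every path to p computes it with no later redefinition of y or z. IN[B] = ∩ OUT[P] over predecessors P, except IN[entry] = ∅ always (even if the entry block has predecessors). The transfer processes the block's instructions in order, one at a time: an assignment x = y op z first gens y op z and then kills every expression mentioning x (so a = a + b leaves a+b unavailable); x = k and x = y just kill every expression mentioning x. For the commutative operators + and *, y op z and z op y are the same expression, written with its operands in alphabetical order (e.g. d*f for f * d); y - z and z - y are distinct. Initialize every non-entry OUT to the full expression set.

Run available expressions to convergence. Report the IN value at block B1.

Converged values:
  B0:  IN={}  OUT={c*d}
  B1:  IN={c*d}  OUT={}
  B2:  IN={}  OUT={}
  B3:  IN={}  OUT={}
  B4:  IN={}  OUT={}
  B5:  IN={}  OUT={b-b}
  B6:  IN={}  OUT={}
  B7:  IN={}  OUT={d-d}

Merge at B1: IN[B1] = OUT[B0] = {c*d}

Answer: {c*d}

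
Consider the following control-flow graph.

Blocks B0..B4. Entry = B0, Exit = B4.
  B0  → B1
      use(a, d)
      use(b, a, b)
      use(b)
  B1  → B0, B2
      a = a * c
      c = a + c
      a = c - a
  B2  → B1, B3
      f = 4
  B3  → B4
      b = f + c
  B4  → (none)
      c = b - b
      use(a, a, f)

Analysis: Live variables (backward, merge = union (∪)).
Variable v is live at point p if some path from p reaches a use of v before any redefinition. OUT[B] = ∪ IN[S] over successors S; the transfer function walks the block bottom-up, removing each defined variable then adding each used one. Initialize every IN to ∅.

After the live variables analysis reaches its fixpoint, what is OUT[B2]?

Answer: {a, b, c, d, f}

Working:
Per-block solution:
  B0: | IN={a, b, c, d} | OUT={a, b, c, d}
  B1: | IN={a, b, c, d} | OUT={a, b, c, d}
  B2: | IN={a, b, c, d} | OUT={a, b, c, d, f}
  B3: | IN={a, c, f} | OUT={a, b, f}
  B4: | IN={a, b, f} | OUT={}

Merge at B2: OUT[B2] = IN[B1] ⊔ IN[B3] = {a, b, c, d, f}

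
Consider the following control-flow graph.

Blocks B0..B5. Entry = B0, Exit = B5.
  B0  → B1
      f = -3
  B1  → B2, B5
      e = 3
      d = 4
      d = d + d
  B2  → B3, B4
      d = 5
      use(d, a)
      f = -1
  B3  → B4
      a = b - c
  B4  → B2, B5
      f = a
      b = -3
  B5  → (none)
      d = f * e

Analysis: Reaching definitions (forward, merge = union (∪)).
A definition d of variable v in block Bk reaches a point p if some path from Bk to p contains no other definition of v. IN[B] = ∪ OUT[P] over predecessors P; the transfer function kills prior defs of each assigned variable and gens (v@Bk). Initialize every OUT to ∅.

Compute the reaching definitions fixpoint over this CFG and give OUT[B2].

Converged values:
  B0: | IN={} | OUT={f@B0}
  B1: | IN={f@B0} | OUT={d@B1, e@B1, f@B0}
  B2: | IN={a@B3, b@B4, d@B1, d@B2, e@B1, f@B0, f@B4} | OUT={a@B3, b@B4, d@B2, e@B1, f@B2}
  B3: | IN={a@B3, b@B4, d@B2, e@B1, f@B2} | OUT={a@B3, b@B4, d@B2, e@B1, f@B2}
  B4: | IN={a@B3, b@B4, d@B2, e@B1, f@B2} | OUT={a@B3, b@B4, d@B2, e@B1, f@B4}
  B5: | IN={a@B3, b@B4, d@B1, d@B2, e@B1, f@B0, f@B4} | OUT={a@B3, b@B4, d@B5, e@B1, f@B0, f@B4}

Merge at B2: IN[B2] = OUT[B1] ⊔ OUT[B4] = {a@B3, b@B4, d@B1, d@B2, e@B1, f@B0, f@B4}
Applying B2's transfer function to that IN value gives OUT[B2] (row B2 above).

Answer: {a@B3, b@B4, d@B2, e@B1, f@B2}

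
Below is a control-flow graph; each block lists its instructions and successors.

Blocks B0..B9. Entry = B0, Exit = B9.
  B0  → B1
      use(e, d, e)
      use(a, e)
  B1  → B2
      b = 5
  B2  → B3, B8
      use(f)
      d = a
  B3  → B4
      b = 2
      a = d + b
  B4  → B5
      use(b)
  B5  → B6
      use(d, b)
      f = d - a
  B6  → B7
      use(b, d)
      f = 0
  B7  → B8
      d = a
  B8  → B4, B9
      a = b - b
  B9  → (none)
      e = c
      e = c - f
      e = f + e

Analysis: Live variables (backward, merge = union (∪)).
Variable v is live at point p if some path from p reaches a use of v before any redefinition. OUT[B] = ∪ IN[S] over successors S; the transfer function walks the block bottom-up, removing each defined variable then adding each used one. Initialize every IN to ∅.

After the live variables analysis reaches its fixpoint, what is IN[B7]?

Per-block solution:
  B0: | IN={a, c, d, e, f} | OUT={a, c, f}
  B1: | IN={a, c, f} | OUT={a, b, c, f}
  B2: | IN={a, b, c, f} | OUT={b, c, d, f}
  B3: | IN={c, d} | OUT={a, b, c, d}
  B4: | IN={a, b, c, d} | OUT={a, b, c, d}
  B5: | IN={a, b, c, d} | OUT={a, b, c, d}
  B6: | IN={a, b, c, d} | OUT={a, b, c, f}
  B7: | IN={a, b, c, f} | OUT={b, c, d, f}
  B8: | IN={b, c, d, f} | OUT={a, b, c, d, f}
  B9: | IN={c, f} | OUT={}

Merge at B7: OUT[B7] = IN[B8] = {b, c, d, f}
Applying B7's transfer function to that OUT value gives IN[B7] (row B7 above).

Answer: {a, b, c, f}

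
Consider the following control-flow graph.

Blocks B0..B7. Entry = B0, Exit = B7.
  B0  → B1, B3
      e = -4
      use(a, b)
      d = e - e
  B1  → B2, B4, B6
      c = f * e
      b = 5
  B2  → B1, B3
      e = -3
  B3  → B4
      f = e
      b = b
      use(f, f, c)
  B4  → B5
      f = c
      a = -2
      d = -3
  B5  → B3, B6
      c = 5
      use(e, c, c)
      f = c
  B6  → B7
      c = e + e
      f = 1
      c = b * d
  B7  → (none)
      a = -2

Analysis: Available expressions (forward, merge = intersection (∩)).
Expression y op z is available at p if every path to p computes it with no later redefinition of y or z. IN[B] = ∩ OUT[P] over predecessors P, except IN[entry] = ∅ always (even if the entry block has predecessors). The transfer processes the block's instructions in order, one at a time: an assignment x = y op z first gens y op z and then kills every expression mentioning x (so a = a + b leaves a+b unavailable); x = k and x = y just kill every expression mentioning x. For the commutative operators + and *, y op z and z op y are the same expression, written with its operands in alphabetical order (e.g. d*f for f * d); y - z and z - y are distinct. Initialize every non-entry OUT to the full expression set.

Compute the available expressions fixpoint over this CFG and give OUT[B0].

Answer: {e-e}

Derivation:
Converged values:
  B0: | IN={} | OUT={e-e}
  B1: | IN={} | OUT={e*f}
  B2: | IN={e*f} | OUT={}
  B3: | IN={} | OUT={}
  B4: | IN={} | OUT={}
  B5: | IN={} | OUT={}
  B6: | IN={} | OUT={b*d, e+e}
  B7: | IN={b*d, e+e} | OUT={b*d, e+e}

B0 is the boundary node: IN[B0] = {}
Applying B0's transfer function to that IN value gives OUT[B0] (row B0 above).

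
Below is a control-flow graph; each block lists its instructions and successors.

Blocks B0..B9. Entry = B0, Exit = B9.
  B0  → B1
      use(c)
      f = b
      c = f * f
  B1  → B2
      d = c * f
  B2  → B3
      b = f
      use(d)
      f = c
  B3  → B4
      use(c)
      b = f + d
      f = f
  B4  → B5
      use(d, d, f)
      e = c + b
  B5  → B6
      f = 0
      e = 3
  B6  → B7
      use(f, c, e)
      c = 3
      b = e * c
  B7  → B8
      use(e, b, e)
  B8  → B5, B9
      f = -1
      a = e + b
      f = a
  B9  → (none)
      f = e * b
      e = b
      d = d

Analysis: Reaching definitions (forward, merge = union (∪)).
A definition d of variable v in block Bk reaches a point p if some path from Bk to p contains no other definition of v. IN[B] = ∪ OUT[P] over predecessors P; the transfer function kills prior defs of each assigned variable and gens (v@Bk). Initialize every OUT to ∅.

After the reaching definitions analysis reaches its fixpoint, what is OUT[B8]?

Answer: {a@B8, b@B6, c@B6, d@B1, e@B5, f@B8}

Working:
Converged values:
  B0:   IN={}   OUT={c@B0, f@B0}
  B1:   IN={c@B0, f@B0}   OUT={c@B0, d@B1, f@B0}
  B2:   IN={c@B0, d@B1, f@B0}   OUT={b@B2, c@B0, d@B1, f@B2}
  B3:   IN={b@B2, c@B0, d@B1, f@B2}   OUT={b@B3, c@B0, d@B1, f@B3}
  B4:   IN={b@B3, c@B0, d@B1, f@B3}   OUT={b@B3, c@B0, d@B1, e@B4, f@B3}
  B5:   IN={a@B8, b@B3, b@B6, c@B0, c@B6, d@B1, e@B4, e@B5, f@B3, f@B8}   OUT={a@B8, b@B3, b@B6, c@B0, c@B6, d@B1, e@B5, f@B5}
  B6:   IN={a@B8, b@B3, b@B6, c@B0, c@B6, d@B1, e@B5, f@B5}   OUT={a@B8, b@B6, c@B6, d@B1, e@B5, f@B5}
  B7:   IN={a@B8, b@B6, c@B6, d@B1, e@B5, f@B5}   OUT={a@B8, b@B6, c@B6, d@B1, e@B5, f@B5}
  B8:   IN={a@B8, b@B6, c@B6, d@B1, e@B5, f@B5}   OUT={a@B8, b@B6, c@B6, d@B1, e@B5, f@B8}
  B9:   IN={a@B8, b@B6, c@B6, d@B1, e@B5, f@B8}   OUT={a@B8, b@B6, c@B6, d@B9, e@B9, f@B9}

Merge at B8: IN[B8] = OUT[B7] = {a@B8, b@B6, c@B6, d@B1, e@B5, f@B5}
Applying B8's transfer function to that IN value gives OUT[B8] (row B8 above).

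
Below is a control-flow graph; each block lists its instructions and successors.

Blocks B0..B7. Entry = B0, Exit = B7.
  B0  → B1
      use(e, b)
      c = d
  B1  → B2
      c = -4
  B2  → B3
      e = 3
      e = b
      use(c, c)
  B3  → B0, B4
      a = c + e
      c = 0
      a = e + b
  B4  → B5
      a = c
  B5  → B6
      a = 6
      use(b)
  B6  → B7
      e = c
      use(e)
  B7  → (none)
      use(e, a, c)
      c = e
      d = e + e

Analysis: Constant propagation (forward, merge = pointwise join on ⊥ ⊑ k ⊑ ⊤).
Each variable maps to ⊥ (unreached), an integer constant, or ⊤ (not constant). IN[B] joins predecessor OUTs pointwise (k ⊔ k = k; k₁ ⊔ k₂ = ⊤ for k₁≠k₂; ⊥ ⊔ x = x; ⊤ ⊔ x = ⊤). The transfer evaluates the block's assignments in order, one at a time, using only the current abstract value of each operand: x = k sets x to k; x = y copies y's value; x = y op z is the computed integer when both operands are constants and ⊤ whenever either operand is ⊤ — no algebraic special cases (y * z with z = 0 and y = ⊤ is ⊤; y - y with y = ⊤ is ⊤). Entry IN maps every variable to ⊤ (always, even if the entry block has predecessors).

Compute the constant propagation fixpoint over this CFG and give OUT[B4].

Answer: {a: 0, b: ⊤, c: 0, d: ⊤, e: ⊤, f: ⊤}

Working:
Converged values:
  B0:  IN=(all ⊤)  OUT=(all ⊤)
  B1:  IN=(all ⊤)  OUT={c:-4; rest ⊤}
  B2:  IN={c:-4; rest ⊤}  OUT={c:-4; rest ⊤}
  B3:  IN={c:-4; rest ⊤}  OUT={c:0; rest ⊤}
  B4:  IN={c:0; rest ⊤}  OUT={a:0, c:0; rest ⊤}
  B5:  IN={a:0, c:0; rest ⊤}  OUT={a:6, c:0; rest ⊤}
  B6:  IN={a:6, c:0; rest ⊤}  OUT={a:6, c:0, e:0; rest ⊤}
  B7:  IN={a:6, c:0, e:0; rest ⊤}  OUT={a:6, c:0, d:0, e:0; rest ⊤}

Merge at B4: IN[B4] = OUT[B3] = {a: ⊤, b: ⊤, c: 0, d: ⊤, e: ⊤, f: ⊤}
Applying B4's transfer function to that IN value gives OUT[B4] (row B4 above).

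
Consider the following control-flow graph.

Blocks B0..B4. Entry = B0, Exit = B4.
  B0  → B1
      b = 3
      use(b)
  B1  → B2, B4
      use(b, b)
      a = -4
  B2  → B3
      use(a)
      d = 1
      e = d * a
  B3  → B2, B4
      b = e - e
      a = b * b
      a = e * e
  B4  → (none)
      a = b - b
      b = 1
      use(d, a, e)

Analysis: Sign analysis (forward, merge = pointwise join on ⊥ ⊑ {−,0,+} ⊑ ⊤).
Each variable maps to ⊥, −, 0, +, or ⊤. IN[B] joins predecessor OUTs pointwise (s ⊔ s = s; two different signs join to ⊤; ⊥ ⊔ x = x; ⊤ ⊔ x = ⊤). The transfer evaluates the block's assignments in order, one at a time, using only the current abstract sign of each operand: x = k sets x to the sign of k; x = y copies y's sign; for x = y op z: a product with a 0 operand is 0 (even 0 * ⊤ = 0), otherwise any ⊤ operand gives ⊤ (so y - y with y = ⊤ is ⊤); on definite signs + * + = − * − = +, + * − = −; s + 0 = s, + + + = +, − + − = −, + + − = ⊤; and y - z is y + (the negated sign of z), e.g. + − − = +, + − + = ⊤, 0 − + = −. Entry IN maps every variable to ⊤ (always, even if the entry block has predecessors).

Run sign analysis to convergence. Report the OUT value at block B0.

Per-block solution:
  B0:   IN=(all ⊤)   OUT={b:+; rest ⊤}
  B1:   IN={b:+; rest ⊤}   OUT={a:-, b:+; rest ⊤}
  B2:   IN=(all ⊤)   OUT={d:+; rest ⊤}
  B3:   IN={d:+; rest ⊤}   OUT={d:+; rest ⊤}
  B4:   IN=(all ⊤)   OUT={b:+; rest ⊤}

B0 is the boundary node: IN[B0] = {a: ⊤, b: ⊤, c: ⊤, d: ⊤, e: ⊤, f: ⊤}
Applying B0's transfer function to that IN value gives OUT[B0] (row B0 above).

Answer: {a: ⊤, b: +, c: ⊤, d: ⊤, e: ⊤, f: ⊤}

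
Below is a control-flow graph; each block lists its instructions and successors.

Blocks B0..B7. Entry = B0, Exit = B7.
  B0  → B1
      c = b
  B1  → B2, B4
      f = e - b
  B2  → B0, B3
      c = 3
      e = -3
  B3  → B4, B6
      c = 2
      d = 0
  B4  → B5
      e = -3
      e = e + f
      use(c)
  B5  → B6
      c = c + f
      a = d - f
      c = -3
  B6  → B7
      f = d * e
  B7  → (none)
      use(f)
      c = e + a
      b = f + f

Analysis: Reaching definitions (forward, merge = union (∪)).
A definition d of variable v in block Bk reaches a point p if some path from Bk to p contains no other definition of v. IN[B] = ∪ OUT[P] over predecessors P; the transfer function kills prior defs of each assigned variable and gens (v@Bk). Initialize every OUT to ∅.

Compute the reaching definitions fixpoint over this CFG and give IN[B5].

Answer: {c@B0, c@B3, d@B3, e@B4, f@B1}

Trace:
Converged values:
  B0: | IN={c@B2, e@B2, f@B1} | OUT={c@B0, e@B2, f@B1}
  B1: | IN={c@B0, e@B2, f@B1} | OUT={c@B0, e@B2, f@B1}
  B2: | IN={c@B0, e@B2, f@B1} | OUT={c@B2, e@B2, f@B1}
  B3: | IN={c@B2, e@B2, f@B1} | OUT={c@B3, d@B3, e@B2, f@B1}
  B4: | IN={c@B0, c@B3, d@B3, e@B2, f@B1} | OUT={c@B0, c@B3, d@B3, e@B4, f@B1}
  B5: | IN={c@B0, c@B3, d@B3, e@B4, f@B1} | OUT={a@B5, c@B5, d@B3, e@B4, f@B1}
  B6: | IN={a@B5, c@B3, c@B5, d@B3, e@B2, e@B4, f@B1} | OUT={a@B5, c@B3, c@B5, d@B3, e@B2, e@B4, f@B6}
  B7: | IN={a@B5, c@B3, c@B5, d@B3, e@B2, e@B4, f@B6} | OUT={a@B5, b@B7, c@B7, d@B3, e@B2, e@B4, f@B6}

Merge at B5: IN[B5] = OUT[B4] = {c@B0, c@B3, d@B3, e@B4, f@B1}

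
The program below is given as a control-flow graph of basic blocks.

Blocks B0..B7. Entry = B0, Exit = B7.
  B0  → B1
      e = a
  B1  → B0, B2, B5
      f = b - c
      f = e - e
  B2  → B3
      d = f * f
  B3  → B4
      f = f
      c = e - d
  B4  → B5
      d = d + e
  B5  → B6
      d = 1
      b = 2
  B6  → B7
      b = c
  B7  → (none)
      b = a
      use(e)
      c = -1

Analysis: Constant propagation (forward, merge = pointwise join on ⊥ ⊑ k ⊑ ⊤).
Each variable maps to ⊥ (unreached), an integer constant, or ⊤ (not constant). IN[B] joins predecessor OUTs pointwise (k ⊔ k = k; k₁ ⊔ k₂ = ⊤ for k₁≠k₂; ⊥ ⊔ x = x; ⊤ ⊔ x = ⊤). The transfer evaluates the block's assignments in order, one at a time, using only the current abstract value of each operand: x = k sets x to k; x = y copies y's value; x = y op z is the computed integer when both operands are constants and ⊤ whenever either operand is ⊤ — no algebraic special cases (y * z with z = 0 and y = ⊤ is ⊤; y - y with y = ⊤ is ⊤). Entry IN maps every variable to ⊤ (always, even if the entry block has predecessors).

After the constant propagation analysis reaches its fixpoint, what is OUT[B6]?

Answer: {a: ⊤, b: ⊤, c: ⊤, d: 1, e: ⊤, f: ⊤}

Working:
Per-block solution:
  B0: | IN=(all ⊤) | OUT=(all ⊤)
  B1: | IN=(all ⊤) | OUT=(all ⊤)
  B2: | IN=(all ⊤) | OUT=(all ⊤)
  B3: | IN=(all ⊤) | OUT=(all ⊤)
  B4: | IN=(all ⊤) | OUT=(all ⊤)
  B5: | IN=(all ⊤) | OUT={b:2, d:1; rest ⊤}
  B6: | IN={b:2, d:1; rest ⊤} | OUT={d:1; rest ⊤}
  B7: | IN={d:1; rest ⊤} | OUT={c:-1, d:1; rest ⊤}

Merge at B6: IN[B6] = OUT[B5] = {a: ⊤, b: 2, c: ⊤, d: 1, e: ⊤, f: ⊤}
Applying B6's transfer function to that IN value gives OUT[B6] (row B6 above).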